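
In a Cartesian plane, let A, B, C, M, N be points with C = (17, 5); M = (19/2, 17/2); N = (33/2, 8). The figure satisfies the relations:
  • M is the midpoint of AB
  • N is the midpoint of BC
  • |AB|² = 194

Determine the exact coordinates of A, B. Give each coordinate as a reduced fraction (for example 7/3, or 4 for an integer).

A = (3, 6)
B = (16, 11)

1. B_x = 16  [B = 2·N−C = 2·(33/2, 8)−(17, 5)]
2. B_y = 11  [B = 2·N−C = 2·(33/2, 8)−(17, 5)]
   so B = (16, 11)
3. A_x = 3  [A = 2·M−B = 2·(19/2, 17/2)−(16, 11)]
4. A_y = 6  [A = 2·M−B = 2·(19/2, 17/2)−(16, 11)]
   so A = (3, 6)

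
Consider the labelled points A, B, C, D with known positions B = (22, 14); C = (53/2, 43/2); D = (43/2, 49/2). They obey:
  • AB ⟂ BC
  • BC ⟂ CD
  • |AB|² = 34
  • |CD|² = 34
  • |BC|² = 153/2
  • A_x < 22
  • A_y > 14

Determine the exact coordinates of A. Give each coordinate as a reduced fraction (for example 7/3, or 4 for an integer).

A = (17, 17)

1. A_x = 17  [[AB ⟂ BC ⇒ -9/2x-15/2y+204=0] ∩ [|A−(22, 14)|²=34]]
2. A_y = 17  [[AB ⟂ BC ⇒ -9/2x-15/2y+204=0] ∩ [|A−(22, 14)|²=34]]
   so A = (17, 17)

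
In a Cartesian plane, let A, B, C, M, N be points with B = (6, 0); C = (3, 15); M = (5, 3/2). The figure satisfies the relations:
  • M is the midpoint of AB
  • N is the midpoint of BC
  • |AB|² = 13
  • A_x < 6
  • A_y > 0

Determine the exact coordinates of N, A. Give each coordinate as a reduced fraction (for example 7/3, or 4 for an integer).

1. A_x = 4  [A = 2·M−B = 2·(5, 3/2)−(6, 0)]
2. A_y = 3  [A = 2·M−B = 2·(5, 3/2)−(6, 0)]
   so A = (4, 3)
3. N_x = 9/2  [2·N = B+C = (6, 0)+(3, 15)]
4. N_y = 15/2  [2·N = B+C = (6, 0)+(3, 15)]
   so N = (9/2, 15/2)

N = (9/2, 15/2)
A = (4, 3)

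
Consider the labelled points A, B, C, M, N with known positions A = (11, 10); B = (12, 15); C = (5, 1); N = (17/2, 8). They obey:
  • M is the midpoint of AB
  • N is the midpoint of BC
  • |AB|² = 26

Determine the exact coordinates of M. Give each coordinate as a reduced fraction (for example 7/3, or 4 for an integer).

1. M_x = 23/2  [2·M = A+B = (11, 10)+(12, 15)]
2. M_y = 25/2  [2·M = A+B = (11, 10)+(12, 15)]
   so M = (23/2, 25/2)

M = (23/2, 25/2)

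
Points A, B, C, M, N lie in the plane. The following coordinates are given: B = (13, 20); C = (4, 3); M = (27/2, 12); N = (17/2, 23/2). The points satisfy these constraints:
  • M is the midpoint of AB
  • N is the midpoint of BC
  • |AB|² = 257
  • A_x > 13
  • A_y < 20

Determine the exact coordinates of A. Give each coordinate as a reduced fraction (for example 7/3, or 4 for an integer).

1. A_x = 14  [A = 2·M−B = 2·(27/2, 12)−(13, 20)]
2. A_y = 4  [A = 2·M−B = 2·(27/2, 12)−(13, 20)]
   so A = (14, 4)

A = (14, 4)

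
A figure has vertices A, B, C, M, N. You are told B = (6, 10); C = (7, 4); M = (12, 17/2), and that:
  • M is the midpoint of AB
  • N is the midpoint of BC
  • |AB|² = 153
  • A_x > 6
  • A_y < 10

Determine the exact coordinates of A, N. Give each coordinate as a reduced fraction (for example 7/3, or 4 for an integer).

1. A_x = 18  [A = 2·M−B = 2·(12, 17/2)−(6, 10)]
2. A_y = 7  [A = 2·M−B = 2·(12, 17/2)−(6, 10)]
   so A = (18, 7)
3. N_x = 13/2  [2·N = B+C = (6, 10)+(7, 4)]
4. N_y = 7  [2·N = B+C = (6, 10)+(7, 4)]
   so N = (13/2, 7)

A = (18, 7)
N = (13/2, 7)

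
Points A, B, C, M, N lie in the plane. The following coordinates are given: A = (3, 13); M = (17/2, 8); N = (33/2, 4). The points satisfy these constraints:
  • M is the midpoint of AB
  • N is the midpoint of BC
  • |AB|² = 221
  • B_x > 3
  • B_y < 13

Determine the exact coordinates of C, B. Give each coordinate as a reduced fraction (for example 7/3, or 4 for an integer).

C = (19, 5)
B = (14, 3)

1. B_x = 14  [B = 2·M−A = 2·(17/2, 8)−(3, 13)]
2. B_y = 3  [B = 2·M−A = 2·(17/2, 8)−(3, 13)]
   so B = (14, 3)
3. C_x = 19  [C = 2·N−B = 2·(33/2, 4)−(14, 3)]
4. C_y = 5  [C = 2·N−B = 2·(33/2, 4)−(14, 3)]
   so C = (19, 5)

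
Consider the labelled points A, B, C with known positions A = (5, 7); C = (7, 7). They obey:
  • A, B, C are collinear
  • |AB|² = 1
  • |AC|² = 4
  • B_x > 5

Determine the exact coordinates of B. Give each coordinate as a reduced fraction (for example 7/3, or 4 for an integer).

1. B_x = 6  [[A, B, C are collinear ⇒ -2y+14=0] ∩ [|B−(5, 7)|²=1]]
2. B_y = 7  [[A, B, C are collinear ⇒ -2y+14=0] ∩ [|B−(5, 7)|²=1]]
   so B = (6, 7)

B = (6, 7)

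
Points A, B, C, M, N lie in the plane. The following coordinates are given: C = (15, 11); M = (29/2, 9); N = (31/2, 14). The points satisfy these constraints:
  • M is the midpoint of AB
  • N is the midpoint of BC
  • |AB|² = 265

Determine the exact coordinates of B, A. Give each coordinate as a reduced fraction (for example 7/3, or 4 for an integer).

B = (16, 17)
A = (13, 1)

1. B_x = 16  [B = 2·N−C = 2·(31/2, 14)−(15, 11)]
2. B_y = 17  [B = 2·N−C = 2·(31/2, 14)−(15, 11)]
   so B = (16, 17)
3. A_x = 13  [A = 2·M−B = 2·(29/2, 9)−(16, 17)]
4. A_y = 1  [A = 2·M−B = 2·(29/2, 9)−(16, 17)]
   so A = (13, 1)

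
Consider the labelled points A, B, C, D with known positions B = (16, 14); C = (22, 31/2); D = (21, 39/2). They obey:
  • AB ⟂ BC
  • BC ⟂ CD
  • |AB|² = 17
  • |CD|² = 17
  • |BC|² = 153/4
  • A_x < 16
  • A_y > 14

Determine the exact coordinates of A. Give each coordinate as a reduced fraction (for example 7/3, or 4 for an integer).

A = (15, 18)

1. A_x = 15  [[AB ⟂ BC ⇒ -6x-3/2y+117=0] ∩ [|A−(16, 14)|²=17]]
2. A_y = 18  [[AB ⟂ BC ⇒ -6x-3/2y+117=0] ∩ [|A−(16, 14)|²=17]]
   so A = (15, 18)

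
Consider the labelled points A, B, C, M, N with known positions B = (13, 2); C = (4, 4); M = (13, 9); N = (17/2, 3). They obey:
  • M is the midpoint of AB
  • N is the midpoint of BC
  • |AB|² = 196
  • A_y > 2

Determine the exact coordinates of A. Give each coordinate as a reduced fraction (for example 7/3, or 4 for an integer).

1. A_x = 13  [A = 2·M−B = 2·(13, 9)−(13, 2)]
2. A_y = 16  [A = 2·M−B = 2·(13, 9)−(13, 2)]
   so A = (13, 16)

A = (13, 16)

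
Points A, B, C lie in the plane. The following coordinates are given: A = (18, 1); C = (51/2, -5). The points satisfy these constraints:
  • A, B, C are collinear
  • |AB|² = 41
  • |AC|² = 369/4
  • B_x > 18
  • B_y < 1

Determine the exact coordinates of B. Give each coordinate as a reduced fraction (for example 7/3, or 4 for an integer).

B = (23, -3)

1. B_x = 23  [[A, B, C are collinear ⇒ -6x-15/2y+231/2=0] ∩ [|B−(18, 1)|²=41]]
2. B_y = -3  [[A, B, C are collinear ⇒ -6x-15/2y+231/2=0] ∩ [|B−(18, 1)|²=41]]
   so B = (23, -3)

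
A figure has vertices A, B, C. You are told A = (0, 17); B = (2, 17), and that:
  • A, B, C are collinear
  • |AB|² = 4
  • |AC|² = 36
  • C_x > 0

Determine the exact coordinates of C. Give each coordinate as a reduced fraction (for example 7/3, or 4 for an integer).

1. C_x = 6  [[A, B, C are collinear ⇒ 2y-34=0] ∩ [|C−(0, 17)|²=36]]
2. C_y = 17  [[A, B, C are collinear ⇒ 2y-34=0] ∩ [|C−(0, 17)|²=36]]
   so C = (6, 17)

C = (6, 17)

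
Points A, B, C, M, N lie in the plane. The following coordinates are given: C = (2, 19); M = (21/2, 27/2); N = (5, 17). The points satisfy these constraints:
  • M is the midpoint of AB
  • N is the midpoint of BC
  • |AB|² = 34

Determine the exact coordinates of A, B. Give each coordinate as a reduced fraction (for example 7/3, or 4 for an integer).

1. B_x = 8  [B = 2·N−C = 2·(5, 17)−(2, 19)]
2. B_y = 15  [B = 2·N−C = 2·(5, 17)−(2, 19)]
   so B = (8, 15)
3. A_x = 13  [A = 2·M−B = 2·(21/2, 27/2)−(8, 15)]
4. A_y = 12  [A = 2·M−B = 2·(21/2, 27/2)−(8, 15)]
   so A = (13, 12)

A = (13, 12)
B = (8, 15)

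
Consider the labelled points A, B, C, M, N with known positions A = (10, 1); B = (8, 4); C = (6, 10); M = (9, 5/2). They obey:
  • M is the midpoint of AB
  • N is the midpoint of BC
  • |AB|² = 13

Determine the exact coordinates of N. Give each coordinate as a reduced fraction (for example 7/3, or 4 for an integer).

1. N_x = 7  [2·N = B+C = (8, 4)+(6, 10)]
2. N_y = 7  [2·N = B+C = (8, 4)+(6, 10)]
   so N = (7, 7)

N = (7, 7)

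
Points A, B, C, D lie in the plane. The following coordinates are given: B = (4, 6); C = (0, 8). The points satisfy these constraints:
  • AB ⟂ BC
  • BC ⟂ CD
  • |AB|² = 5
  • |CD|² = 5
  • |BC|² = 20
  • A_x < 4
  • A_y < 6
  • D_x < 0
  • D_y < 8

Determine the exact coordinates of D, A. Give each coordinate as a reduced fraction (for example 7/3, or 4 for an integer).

1. D_x = -1  [[BC ⟂ CD ⇒ -4x+2y-16=0] ∩ [|D−(0, 8)|²=5]]
2. D_y = 6  [[BC ⟂ CD ⇒ -4x+2y-16=0] ∩ [|D−(0, 8)|²=5]]
   so D = (-1, 6)
3. A_x = 3  [[AB ⟂ BC ⇒ 4x-2y-4=0] ∩ [|A−(4, 6)|²=5]]
4. A_y = 4  [[AB ⟂ BC ⇒ 4x-2y-4=0] ∩ [|A−(4, 6)|²=5]]
   so A = (3, 4)

D = (-1, 6)
A = (3, 4)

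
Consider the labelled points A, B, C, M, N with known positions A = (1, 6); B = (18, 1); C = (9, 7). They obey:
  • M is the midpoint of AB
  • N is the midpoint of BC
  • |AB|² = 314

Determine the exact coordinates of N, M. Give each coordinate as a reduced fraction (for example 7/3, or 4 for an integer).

N = (27/2, 4)
M = (19/2, 7/2)

1. M_x = 19/2  [2·M = A+B = (1, 6)+(18, 1)]
2. M_y = 7/2  [2·M = A+B = (1, 6)+(18, 1)]
   so M = (19/2, 7/2)
3. N_x = 27/2  [2·N = B+C = (18, 1)+(9, 7)]
4. N_y = 4  [2·N = B+C = (18, 1)+(9, 7)]
   so N = (27/2, 4)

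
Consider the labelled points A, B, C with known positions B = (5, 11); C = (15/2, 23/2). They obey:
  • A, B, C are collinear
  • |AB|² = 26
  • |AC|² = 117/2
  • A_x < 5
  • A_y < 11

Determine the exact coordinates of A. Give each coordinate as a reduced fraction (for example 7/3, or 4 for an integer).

A = (0, 10)

1. A_x = 0  [[A, B, C are collinear ⇒ -1/2x+5/2y-25=0] ∩ [|A−(5, 11)|²=26]]
2. A_y = 10  [[A, B, C are collinear ⇒ -1/2x+5/2y-25=0] ∩ [|A−(5, 11)|²=26]]
   so A = (0, 10)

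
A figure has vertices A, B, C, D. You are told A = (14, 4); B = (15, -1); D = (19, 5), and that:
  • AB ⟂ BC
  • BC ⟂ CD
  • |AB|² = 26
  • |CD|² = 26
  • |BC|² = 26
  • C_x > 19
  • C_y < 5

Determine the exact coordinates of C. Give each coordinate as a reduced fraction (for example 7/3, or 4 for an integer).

1. C_x = 20  [[AB ⟂ BC ⇒ 1x-5y-20=0] ∩ [|C−(19, 5)|²=26]]
2. C_y = 0  [[AB ⟂ BC ⇒ 1x-5y-20=0] ∩ [|C−(19, 5)|²=26]]
   so C = (20, 0)

C = (20, 0)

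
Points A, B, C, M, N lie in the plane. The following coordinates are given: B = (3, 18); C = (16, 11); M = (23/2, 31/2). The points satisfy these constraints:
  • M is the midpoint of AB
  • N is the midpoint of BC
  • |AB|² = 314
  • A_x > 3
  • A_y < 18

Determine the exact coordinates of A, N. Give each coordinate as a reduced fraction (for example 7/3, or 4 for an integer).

A = (20, 13)
N = (19/2, 29/2)

1. A_x = 20  [A = 2·M−B = 2·(23/2, 31/2)−(3, 18)]
2. A_y = 13  [A = 2·M−B = 2·(23/2, 31/2)−(3, 18)]
   so A = (20, 13)
3. N_x = 19/2  [2·N = B+C = (3, 18)+(16, 11)]
4. N_y = 29/2  [2·N = B+C = (3, 18)+(16, 11)]
   so N = (19/2, 29/2)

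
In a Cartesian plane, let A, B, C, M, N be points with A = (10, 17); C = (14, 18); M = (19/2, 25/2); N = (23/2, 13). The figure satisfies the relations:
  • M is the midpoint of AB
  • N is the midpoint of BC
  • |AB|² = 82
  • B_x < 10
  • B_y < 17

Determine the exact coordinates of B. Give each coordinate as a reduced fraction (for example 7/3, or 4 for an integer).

1. B_x = 9  [B = 2·M−A = 2·(19/2, 25/2)−(10, 17)]
2. B_y = 8  [B = 2·M−A = 2·(19/2, 25/2)−(10, 17)]
   so B = (9, 8)

B = (9, 8)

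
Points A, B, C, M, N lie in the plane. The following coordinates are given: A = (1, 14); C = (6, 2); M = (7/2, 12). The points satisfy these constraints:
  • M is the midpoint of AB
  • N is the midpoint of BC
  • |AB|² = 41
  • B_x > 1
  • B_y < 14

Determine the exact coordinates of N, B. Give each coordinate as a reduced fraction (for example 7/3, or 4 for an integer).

1. B_x = 6  [B = 2·M−A = 2·(7/2, 12)−(1, 14)]
2. B_y = 10  [B = 2·M−A = 2·(7/2, 12)−(1, 14)]
   so B = (6, 10)
3. N_x = 6  [2·N = B+C = (6, 10)+(6, 2)]
4. N_y = 6  [2·N = B+C = (6, 10)+(6, 2)]
   so N = (6, 6)

N = (6, 6)
B = (6, 10)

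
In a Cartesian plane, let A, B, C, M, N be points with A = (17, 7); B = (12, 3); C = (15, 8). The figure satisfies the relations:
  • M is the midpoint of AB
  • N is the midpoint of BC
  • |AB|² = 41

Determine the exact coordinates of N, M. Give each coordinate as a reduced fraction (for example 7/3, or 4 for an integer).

1. M_x = 29/2  [2·M = A+B = (17, 7)+(12, 3)]
2. M_y = 5  [2·M = A+B = (17, 7)+(12, 3)]
   so M = (29/2, 5)
3. N_x = 27/2  [2·N = B+C = (12, 3)+(15, 8)]
4. N_y = 11/2  [2·N = B+C = (12, 3)+(15, 8)]
   so N = (27/2, 11/2)

N = (27/2, 11/2)
M = (29/2, 5)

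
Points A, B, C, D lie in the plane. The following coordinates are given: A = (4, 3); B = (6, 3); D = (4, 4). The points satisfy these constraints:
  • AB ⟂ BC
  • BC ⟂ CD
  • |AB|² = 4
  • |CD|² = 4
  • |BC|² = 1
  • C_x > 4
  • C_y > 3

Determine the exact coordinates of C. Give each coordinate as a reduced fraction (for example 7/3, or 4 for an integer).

1. C_x = 6  [[AB ⟂ BC ⇒ 2x-12=0] ∩ [|C−(4, 4)|²=4]]
2. C_y = 4  [[AB ⟂ BC ⇒ 2x-12=0] ∩ [|C−(4, 4)|²=4]]
   so C = (6, 4)

C = (6, 4)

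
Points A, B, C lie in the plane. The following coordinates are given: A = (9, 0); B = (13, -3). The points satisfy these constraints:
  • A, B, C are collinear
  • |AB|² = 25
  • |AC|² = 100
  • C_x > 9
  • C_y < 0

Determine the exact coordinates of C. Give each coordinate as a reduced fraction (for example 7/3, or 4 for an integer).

1. C_x = 17  [[A, B, C are collinear ⇒ 3x+4y-27=0] ∩ [|C−(9, 0)|²=100]]
2. C_y = -6  [[A, B, C are collinear ⇒ 3x+4y-27=0] ∩ [|C−(9, 0)|²=100]]
   so C = (17, -6)

C = (17, -6)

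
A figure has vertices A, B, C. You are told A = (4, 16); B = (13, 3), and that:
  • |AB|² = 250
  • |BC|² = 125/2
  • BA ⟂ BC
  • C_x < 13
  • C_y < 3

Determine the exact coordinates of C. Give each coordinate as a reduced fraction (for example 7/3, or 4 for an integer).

1. C_x = 13/2  [[BA ⟂ BC ⇒ -9x+13y+78=0] ∩ [|C−(13, 3)|²=125/2]]
2. C_y = -3/2  [[BA ⟂ BC ⇒ -9x+13y+78=0] ∩ [|C−(13, 3)|²=125/2]]
   so C = (13/2, -3/2)

C = (13/2, -3/2)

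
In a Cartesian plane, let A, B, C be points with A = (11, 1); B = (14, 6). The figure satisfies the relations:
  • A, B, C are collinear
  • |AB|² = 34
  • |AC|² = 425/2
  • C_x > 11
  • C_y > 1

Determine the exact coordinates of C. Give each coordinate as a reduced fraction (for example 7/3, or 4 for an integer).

C = (37/2, 27/2)

1. C_x = 37/2  [[A, B, C are collinear ⇒ -5x+3y+52=0] ∩ [|C−(11, 1)|²=425/2]]
2. C_y = 27/2  [[A, B, C are collinear ⇒ -5x+3y+52=0] ∩ [|C−(11, 1)|²=425/2]]
   so C = (37/2, 27/2)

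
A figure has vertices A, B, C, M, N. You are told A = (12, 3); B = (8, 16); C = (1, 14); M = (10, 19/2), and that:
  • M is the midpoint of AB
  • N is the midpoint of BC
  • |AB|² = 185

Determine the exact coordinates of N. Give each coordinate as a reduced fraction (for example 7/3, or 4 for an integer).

N = (9/2, 15)

1. N_x = 9/2  [2·N = B+C = (8, 16)+(1, 14)]
2. N_y = 15  [2·N = B+C = (8, 16)+(1, 14)]
   so N = (9/2, 15)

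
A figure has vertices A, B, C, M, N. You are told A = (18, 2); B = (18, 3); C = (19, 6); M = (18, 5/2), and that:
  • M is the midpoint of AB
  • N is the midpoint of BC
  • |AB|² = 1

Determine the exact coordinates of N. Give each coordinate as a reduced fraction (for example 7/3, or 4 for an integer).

1. N_x = 37/2  [2·N = B+C = (18, 3)+(19, 6)]
2. N_y = 9/2  [2·N = B+C = (18, 3)+(19, 6)]
   so N = (37/2, 9/2)

N = (37/2, 9/2)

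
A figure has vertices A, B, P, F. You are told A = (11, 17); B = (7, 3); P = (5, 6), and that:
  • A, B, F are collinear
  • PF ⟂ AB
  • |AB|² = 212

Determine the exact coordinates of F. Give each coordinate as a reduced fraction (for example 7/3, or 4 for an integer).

1. F_x = 405/53  [[A, B, F are collinear ⇒ 14x-4y-86=0] ∩ [PF ⟂ AB ⇒ -4x-14y+104=0]]
2. F_y = 278/53  [[A, B, F are collinear ⇒ 14x-4y-86=0] ∩ [PF ⟂ AB ⇒ -4x-14y+104=0]]
   so F = (405/53, 278/53)

F = (405/53, 278/53)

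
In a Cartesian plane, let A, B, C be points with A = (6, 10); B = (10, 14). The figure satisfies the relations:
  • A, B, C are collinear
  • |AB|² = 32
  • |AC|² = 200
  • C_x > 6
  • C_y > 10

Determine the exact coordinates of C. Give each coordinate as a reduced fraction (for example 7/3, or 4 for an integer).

1. C_x = 16  [[A, B, C are collinear ⇒ -4x+4y-16=0] ∩ [|C−(6, 10)|²=200]]
2. C_y = 20  [[A, B, C are collinear ⇒ -4x+4y-16=0] ∩ [|C−(6, 10)|²=200]]
   so C = (16, 20)

C = (16, 20)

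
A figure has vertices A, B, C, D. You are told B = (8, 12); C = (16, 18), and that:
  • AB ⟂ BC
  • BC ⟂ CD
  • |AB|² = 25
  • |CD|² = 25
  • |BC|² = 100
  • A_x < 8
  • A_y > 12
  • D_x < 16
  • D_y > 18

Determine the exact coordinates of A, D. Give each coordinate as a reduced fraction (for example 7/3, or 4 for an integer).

A = (5, 16)
D = (13, 22)

1. A_x = 5  [[AB ⟂ BC ⇒ -8x-6y+136=0] ∩ [|A−(8, 12)|²=25]]
2. A_y = 16  [[AB ⟂ BC ⇒ -8x-6y+136=0] ∩ [|A−(8, 12)|²=25]]
   so A = (5, 16)
3. D_x = 13  [[BC ⟂ CD ⇒ 8x+6y-236=0] ∩ [|D−(16, 18)|²=25]]
4. D_y = 22  [[BC ⟂ CD ⇒ 8x+6y-236=0] ∩ [|D−(16, 18)|²=25]]
   so D = (13, 22)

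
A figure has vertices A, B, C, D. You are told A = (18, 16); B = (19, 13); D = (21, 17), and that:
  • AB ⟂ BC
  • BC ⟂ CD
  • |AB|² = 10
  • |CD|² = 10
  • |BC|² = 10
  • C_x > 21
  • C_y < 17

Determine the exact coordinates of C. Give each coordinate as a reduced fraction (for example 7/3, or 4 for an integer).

C = (22, 14)

1. C_x = 22  [[AB ⟂ BC ⇒ 1x-3y+20=0] ∩ [|C−(21, 17)|²=10]]
2. C_y = 14  [[AB ⟂ BC ⇒ 1x-3y+20=0] ∩ [|C−(21, 17)|²=10]]
   so C = (22, 14)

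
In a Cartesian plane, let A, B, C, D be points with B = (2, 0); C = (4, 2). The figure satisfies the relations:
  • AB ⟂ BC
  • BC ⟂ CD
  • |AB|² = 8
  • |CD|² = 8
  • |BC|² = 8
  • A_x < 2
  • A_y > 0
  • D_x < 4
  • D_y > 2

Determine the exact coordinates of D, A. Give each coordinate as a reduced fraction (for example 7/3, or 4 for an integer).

1. D_x = 2  [[BC ⟂ CD ⇒ 2x+2y-12=0] ∩ [|D−(4, 2)|²=8]]
2. D_y = 4  [[BC ⟂ CD ⇒ 2x+2y-12=0] ∩ [|D−(4, 2)|²=8]]
   so D = (2, 4)
3. A_x = 0  [[AB ⟂ BC ⇒ -2x-2y+4=0] ∩ [|A−(2, 0)|²=8]]
4. A_y = 2  [[AB ⟂ BC ⇒ -2x-2y+4=0] ∩ [|A−(2, 0)|²=8]]
   so A = (0, 2)

D = (2, 4)
A = (0, 2)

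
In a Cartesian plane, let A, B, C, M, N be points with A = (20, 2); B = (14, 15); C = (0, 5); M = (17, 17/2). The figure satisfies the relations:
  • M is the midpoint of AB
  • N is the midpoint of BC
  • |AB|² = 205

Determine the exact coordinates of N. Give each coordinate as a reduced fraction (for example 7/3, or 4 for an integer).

1. N_x = 7  [2·N = B+C = (14, 15)+(0, 5)]
2. N_y = 10  [2·N = B+C = (14, 15)+(0, 5)]
   so N = (7, 10)

N = (7, 10)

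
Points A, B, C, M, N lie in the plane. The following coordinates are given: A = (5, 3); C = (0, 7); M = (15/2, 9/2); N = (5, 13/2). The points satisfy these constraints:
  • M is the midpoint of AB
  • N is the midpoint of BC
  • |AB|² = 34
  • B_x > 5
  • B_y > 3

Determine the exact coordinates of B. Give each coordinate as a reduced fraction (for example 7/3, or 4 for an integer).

B = (10, 6)

1. B_x = 10  [B = 2·M−A = 2·(15/2, 9/2)−(5, 3)]
2. B_y = 6  [B = 2·M−A = 2·(15/2, 9/2)−(5, 3)]
   so B = (10, 6)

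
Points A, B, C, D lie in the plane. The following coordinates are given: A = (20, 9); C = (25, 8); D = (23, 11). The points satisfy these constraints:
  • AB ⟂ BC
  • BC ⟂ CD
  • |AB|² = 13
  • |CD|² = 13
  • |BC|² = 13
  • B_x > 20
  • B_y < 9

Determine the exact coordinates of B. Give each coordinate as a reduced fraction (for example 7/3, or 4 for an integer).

B = (22, 6)

1. B_x = 22  [[BC ⟂ CD ⇒ 2x-3y-26=0] ∩ [|B−(20, 9)|²=13]]
2. B_y = 6  [[BC ⟂ CD ⇒ 2x-3y-26=0] ∩ [|B−(20, 9)|²=13]]
   so B = (22, 6)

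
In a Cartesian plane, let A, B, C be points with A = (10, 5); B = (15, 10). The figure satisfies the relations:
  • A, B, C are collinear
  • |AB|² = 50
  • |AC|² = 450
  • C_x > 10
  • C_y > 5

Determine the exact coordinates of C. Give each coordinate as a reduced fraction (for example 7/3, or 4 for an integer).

C = (25, 20)

1. C_x = 25  [[A, B, C are collinear ⇒ -5x+5y+25=0] ∩ [|C−(10, 5)|²=450]]
2. C_y = 20  [[A, B, C are collinear ⇒ -5x+5y+25=0] ∩ [|C−(10, 5)|²=450]]
   so C = (25, 20)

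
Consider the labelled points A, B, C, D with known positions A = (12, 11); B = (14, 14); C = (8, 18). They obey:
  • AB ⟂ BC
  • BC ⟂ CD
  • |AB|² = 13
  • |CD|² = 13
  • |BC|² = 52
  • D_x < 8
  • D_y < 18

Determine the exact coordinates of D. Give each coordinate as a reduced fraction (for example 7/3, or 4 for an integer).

D = (6, 15)

1. D_x = 6  [[BC ⟂ CD ⇒ -6x+4y-24=0] ∩ [|D−(8, 18)|²=13]]
2. D_y = 15  [[BC ⟂ CD ⇒ -6x+4y-24=0] ∩ [|D−(8, 18)|²=13]]
   so D = (6, 15)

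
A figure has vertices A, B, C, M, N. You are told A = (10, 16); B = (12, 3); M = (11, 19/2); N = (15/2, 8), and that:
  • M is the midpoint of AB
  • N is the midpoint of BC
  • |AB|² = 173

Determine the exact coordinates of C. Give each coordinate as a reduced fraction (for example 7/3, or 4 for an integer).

1. C_x = 3  [C = 2·N−B = 2·(15/2, 8)−(12, 3)]
2. C_y = 13  [C = 2·N−B = 2·(15/2, 8)−(12, 3)]
   so C = (3, 13)

C = (3, 13)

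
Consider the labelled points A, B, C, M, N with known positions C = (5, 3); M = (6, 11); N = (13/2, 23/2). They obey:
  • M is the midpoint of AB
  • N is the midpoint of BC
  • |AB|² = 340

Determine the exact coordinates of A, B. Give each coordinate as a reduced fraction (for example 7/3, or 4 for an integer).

1. B_x = 8  [B = 2·N−C = 2·(13/2, 23/2)−(5, 3)]
2. B_y = 20  [B = 2·N−C = 2·(13/2, 23/2)−(5, 3)]
   so B = (8, 20)
3. A_x = 4  [A = 2·M−B = 2·(6, 11)−(8, 20)]
4. A_y = 2  [A = 2·M−B = 2·(6, 11)−(8, 20)]
   so A = (4, 2)

A = (4, 2)
B = (8, 20)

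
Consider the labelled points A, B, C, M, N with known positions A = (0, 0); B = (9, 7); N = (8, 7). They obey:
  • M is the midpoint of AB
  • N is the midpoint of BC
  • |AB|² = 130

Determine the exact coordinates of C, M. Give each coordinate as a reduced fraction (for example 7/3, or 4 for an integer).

C = (7, 7)
M = (9/2, 7/2)

1. M_x = 9/2  [2·M = A+B = (0, 0)+(9, 7)]
2. M_y = 7/2  [2·M = A+B = (0, 0)+(9, 7)]
   so M = (9/2, 7/2)
3. C_x = 7  [C = 2·N−B = 2·(8, 7)−(9, 7)]
4. C_y = 7  [C = 2·N−B = 2·(8, 7)−(9, 7)]
   so C = (7, 7)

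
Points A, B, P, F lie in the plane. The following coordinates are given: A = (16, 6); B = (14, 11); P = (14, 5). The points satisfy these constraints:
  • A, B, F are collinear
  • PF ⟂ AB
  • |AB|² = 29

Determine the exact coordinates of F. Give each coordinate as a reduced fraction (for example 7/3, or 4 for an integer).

1. F_x = 466/29  [[A, B, F are collinear ⇒ -5x-2y+92=0] ∩ [PF ⟂ AB ⇒ -2x+5y+3=0]]
2. F_y = 169/29  [[A, B, F are collinear ⇒ -5x-2y+92=0] ∩ [PF ⟂ AB ⇒ -2x+5y+3=0]]
   so F = (466/29, 169/29)

F = (466/29, 169/29)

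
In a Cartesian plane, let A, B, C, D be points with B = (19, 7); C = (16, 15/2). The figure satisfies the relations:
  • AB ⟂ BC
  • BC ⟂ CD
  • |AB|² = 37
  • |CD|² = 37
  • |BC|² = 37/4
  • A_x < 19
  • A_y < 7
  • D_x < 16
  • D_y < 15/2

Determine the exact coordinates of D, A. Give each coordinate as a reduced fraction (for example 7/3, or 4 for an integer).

D = (15, 3/2)
A = (18, 1)

1. D_x = 15  [[BC ⟂ CD ⇒ -3x+1/2y+177/4=0] ∩ [|D−(16, 15/2)|²=37]]
2. D_y = 3/2  [[BC ⟂ CD ⇒ -3x+1/2y+177/4=0] ∩ [|D−(16, 15/2)|²=37]]
   so D = (15, 3/2)
3. A_x = 18  [[AB ⟂ BC ⇒ 3x-1/2y-107/2=0] ∩ [|A−(19, 7)|²=37]]
4. A_y = 1  [[AB ⟂ BC ⇒ 3x-1/2y-107/2=0] ∩ [|A−(19, 7)|²=37]]
   so A = (18, 1)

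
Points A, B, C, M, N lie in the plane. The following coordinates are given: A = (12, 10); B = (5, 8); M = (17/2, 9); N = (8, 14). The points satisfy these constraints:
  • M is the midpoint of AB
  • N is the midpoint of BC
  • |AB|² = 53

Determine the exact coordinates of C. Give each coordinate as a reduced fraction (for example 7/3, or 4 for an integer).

1. C_x = 11  [C = 2·N−B = 2·(8, 14)−(5, 8)]
2. C_y = 20  [C = 2·N−B = 2·(8, 14)−(5, 8)]
   so C = (11, 20)

C = (11, 20)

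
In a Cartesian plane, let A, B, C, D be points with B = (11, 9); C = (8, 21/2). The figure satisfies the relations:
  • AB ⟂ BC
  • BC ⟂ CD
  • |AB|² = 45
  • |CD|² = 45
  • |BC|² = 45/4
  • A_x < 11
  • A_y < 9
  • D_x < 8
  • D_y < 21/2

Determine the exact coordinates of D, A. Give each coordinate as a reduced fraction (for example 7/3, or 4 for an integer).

1. D_x = 5  [[BC ⟂ CD ⇒ -3x+3/2y+33/4=0] ∩ [|D−(8, 21/2)|²=45]]
2. D_y = 9/2  [[BC ⟂ CD ⇒ -3x+3/2y+33/4=0] ∩ [|D−(8, 21/2)|²=45]]
   so D = (5, 9/2)
3. A_x = 8  [[AB ⟂ BC ⇒ 3x-3/2y-39/2=0] ∩ [|A−(11, 9)|²=45]]
4. A_y = 3  [[AB ⟂ BC ⇒ 3x-3/2y-39/2=0] ∩ [|A−(11, 9)|²=45]]
   so A = (8, 3)

D = (5, 9/2)
A = (8, 3)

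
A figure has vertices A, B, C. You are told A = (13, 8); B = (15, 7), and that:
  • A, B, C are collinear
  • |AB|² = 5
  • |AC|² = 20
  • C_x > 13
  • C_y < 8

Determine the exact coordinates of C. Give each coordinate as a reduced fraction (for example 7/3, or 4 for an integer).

C = (17, 6)

1. C_x = 17  [[A, B, C are collinear ⇒ 1x+2y-29=0] ∩ [|C−(13, 8)|²=20]]
2. C_y = 6  [[A, B, C are collinear ⇒ 1x+2y-29=0] ∩ [|C−(13, 8)|²=20]]
   so C = (17, 6)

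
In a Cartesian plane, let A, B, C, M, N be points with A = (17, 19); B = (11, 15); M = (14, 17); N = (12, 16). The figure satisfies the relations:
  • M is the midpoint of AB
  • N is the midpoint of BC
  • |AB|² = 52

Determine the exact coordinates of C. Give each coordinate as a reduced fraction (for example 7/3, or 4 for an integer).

C = (13, 17)

1. C_x = 13  [C = 2·N−B = 2·(12, 16)−(11, 15)]
2. C_y = 17  [C = 2·N−B = 2·(12, 16)−(11, 15)]
   so C = (13, 17)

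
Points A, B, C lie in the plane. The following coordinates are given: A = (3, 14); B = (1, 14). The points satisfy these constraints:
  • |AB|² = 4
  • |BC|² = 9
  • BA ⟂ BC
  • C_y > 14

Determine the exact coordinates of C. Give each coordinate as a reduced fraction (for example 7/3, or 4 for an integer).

C = (1, 17)

1. C_x = 1  [[BA ⟂ BC ⇒ 2x-2=0] ∩ [|C−(1, 14)|²=9]]
2. C_y = 17  [[BA ⟂ BC ⇒ 2x-2=0] ∩ [|C−(1, 14)|²=9]]
   so C = (1, 17)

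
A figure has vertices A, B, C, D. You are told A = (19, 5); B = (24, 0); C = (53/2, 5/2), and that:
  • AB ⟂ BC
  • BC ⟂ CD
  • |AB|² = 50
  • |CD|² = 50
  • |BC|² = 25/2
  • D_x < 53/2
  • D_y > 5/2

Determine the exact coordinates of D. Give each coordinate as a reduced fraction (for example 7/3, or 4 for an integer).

1. D_x = 43/2  [[BC ⟂ CD ⇒ 5/2x+5/2y-145/2=0] ∩ [|D−(53/2, 5/2)|²=50]]
2. D_y = 15/2  [[BC ⟂ CD ⇒ 5/2x+5/2y-145/2=0] ∩ [|D−(53/2, 5/2)|²=50]]
   so D = (43/2, 15/2)

D = (43/2, 15/2)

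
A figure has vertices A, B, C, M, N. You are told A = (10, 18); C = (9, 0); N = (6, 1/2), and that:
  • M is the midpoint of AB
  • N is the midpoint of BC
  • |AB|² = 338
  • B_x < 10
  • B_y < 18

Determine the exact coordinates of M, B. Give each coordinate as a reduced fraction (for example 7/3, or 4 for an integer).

1. B_x = 3  [B = 2·N−C = 2·(6, 1/2)−(9, 0)]
2. B_y = 1  [B = 2·N−C = 2·(6, 1/2)−(9, 0)]
   so B = (3, 1)
3. M_x = 13/2  [2·M = A+B = (10, 18)+(3, 1)]
4. M_y = 19/2  [2·M = A+B = (10, 18)+(3, 1)]
   so M = (13/2, 19/2)

M = (13/2, 19/2)
B = (3, 1)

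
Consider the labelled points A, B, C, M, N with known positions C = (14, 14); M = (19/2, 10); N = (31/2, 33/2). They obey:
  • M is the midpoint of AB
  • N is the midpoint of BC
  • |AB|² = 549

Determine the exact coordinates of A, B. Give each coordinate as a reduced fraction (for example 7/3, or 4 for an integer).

1. B_x = 17  [B = 2·N−C = 2·(31/2, 33/2)−(14, 14)]
2. B_y = 19  [B = 2·N−C = 2·(31/2, 33/2)−(14, 14)]
   so B = (17, 19)
3. A_x = 2  [A = 2·M−B = 2·(19/2, 10)−(17, 19)]
4. A_y = 1  [A = 2·M−B = 2·(19/2, 10)−(17, 19)]
   so A = (2, 1)

A = (2, 1)
B = (17, 19)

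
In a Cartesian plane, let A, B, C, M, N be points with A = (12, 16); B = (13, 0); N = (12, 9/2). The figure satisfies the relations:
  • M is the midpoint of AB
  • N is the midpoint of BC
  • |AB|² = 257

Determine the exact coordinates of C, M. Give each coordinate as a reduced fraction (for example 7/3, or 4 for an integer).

1. M_x = 25/2  [2·M = A+B = (12, 16)+(13, 0)]
2. M_y = 8  [2·M = A+B = (12, 16)+(13, 0)]
   so M = (25/2, 8)
3. C_x = 11  [C = 2·N−B = 2·(12, 9/2)−(13, 0)]
4. C_y = 9  [C = 2·N−B = 2·(12, 9/2)−(13, 0)]
   so C = (11, 9)

C = (11, 9)
M = (25/2, 8)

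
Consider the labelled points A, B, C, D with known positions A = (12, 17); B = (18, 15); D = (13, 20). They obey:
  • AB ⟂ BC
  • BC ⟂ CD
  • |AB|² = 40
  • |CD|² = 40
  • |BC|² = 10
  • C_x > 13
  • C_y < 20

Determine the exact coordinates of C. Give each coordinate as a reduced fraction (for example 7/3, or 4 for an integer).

1. C_x = 19  [[AB ⟂ BC ⇒ 6x-2y-78=0] ∩ [|C−(13, 20)|²=40]]
2. C_y = 18  [[AB ⟂ BC ⇒ 6x-2y-78=0] ∩ [|C−(13, 20)|²=40]]
   so C = (19, 18)

C = (19, 18)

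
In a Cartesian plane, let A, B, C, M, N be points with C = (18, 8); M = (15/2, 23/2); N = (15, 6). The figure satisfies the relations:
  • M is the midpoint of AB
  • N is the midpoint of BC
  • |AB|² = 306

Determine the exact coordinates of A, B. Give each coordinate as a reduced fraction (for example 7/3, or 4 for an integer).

1. B_x = 12  [B = 2·N−C = 2·(15, 6)−(18, 8)]
2. B_y = 4  [B = 2·N−C = 2·(15, 6)−(18, 8)]
   so B = (12, 4)
3. A_x = 3  [A = 2·M−B = 2·(15/2, 23/2)−(12, 4)]
4. A_y = 19  [A = 2·M−B = 2·(15/2, 23/2)−(12, 4)]
   so A = (3, 19)

A = (3, 19)
B = (12, 4)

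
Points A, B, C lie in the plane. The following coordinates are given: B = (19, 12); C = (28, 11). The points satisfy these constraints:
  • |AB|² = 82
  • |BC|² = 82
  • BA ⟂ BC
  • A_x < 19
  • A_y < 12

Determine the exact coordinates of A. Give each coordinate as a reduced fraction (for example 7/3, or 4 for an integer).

1. A_x = 18  [[BA ⟂ BC ⇒ 9x-1y-159=0] ∩ [|A−(19, 12)|²=82]]
2. A_y = 3  [[BA ⟂ BC ⇒ 9x-1y-159=0] ∩ [|A−(19, 12)|²=82]]
   so A = (18, 3)

A = (18, 3)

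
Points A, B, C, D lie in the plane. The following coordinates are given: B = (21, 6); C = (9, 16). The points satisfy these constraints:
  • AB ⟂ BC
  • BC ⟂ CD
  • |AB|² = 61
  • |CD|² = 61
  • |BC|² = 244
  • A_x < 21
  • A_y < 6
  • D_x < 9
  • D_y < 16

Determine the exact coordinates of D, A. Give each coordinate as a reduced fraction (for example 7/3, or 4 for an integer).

D = (4, 10)
A = (16, 0)

1. D_x = 4  [[BC ⟂ CD ⇒ -12x+10y-52=0] ∩ [|D−(9, 16)|²=61]]
2. D_y = 10  [[BC ⟂ CD ⇒ -12x+10y-52=0] ∩ [|D−(9, 16)|²=61]]
   so D = (4, 10)
3. A_x = 16  [[AB ⟂ BC ⇒ 12x-10y-192=0] ∩ [|A−(21, 6)|²=61]]
4. A_y = 0  [[AB ⟂ BC ⇒ 12x-10y-192=0] ∩ [|A−(21, 6)|²=61]]
   so A = (16, 0)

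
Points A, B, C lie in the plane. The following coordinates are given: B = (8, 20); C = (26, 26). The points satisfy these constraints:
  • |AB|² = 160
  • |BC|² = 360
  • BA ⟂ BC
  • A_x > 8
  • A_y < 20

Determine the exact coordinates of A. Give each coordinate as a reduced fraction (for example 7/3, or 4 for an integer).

1. A_x = 12  [[BA ⟂ BC ⇒ 18x+6y-264=0] ∩ [|A−(8, 20)|²=160]]
2. A_y = 8  [[BA ⟂ BC ⇒ 18x+6y-264=0] ∩ [|A−(8, 20)|²=160]]
   so A = (12, 8)

A = (12, 8)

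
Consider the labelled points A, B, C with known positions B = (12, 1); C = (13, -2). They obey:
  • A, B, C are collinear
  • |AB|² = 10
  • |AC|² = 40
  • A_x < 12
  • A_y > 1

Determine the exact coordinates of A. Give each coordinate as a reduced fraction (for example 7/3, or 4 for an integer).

1. A_x = 11  [[A, B, C are collinear ⇒ 3x+1y-37=0] ∩ [|A−(12, 1)|²=10]]
2. A_y = 4  [[A, B, C are collinear ⇒ 3x+1y-37=0] ∩ [|A−(12, 1)|²=10]]
   so A = (11, 4)

A = (11, 4)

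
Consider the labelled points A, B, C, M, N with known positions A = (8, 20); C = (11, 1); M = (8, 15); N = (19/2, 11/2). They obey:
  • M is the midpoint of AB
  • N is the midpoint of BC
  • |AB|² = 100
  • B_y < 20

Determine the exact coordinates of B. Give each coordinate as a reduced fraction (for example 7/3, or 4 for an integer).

B = (8, 10)

1. B_x = 8  [B = 2·M−A = 2·(8, 15)−(8, 20)]
2. B_y = 10  [B = 2·M−A = 2·(8, 15)−(8, 20)]
   so B = (8, 10)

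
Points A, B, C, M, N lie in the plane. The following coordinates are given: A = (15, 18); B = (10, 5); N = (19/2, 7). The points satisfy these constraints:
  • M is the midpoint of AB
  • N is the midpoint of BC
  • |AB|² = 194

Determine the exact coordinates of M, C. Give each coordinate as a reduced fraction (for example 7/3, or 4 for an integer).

1. M_x = 25/2  [2·M = A+B = (15, 18)+(10, 5)]
2. M_y = 23/2  [2·M = A+B = (15, 18)+(10, 5)]
   so M = (25/2, 23/2)
3. C_x = 9  [C = 2·N−B = 2·(19/2, 7)−(10, 5)]
4. C_y = 9  [C = 2·N−B = 2·(19/2, 7)−(10, 5)]
   so C = (9, 9)

M = (25/2, 23/2)
C = (9, 9)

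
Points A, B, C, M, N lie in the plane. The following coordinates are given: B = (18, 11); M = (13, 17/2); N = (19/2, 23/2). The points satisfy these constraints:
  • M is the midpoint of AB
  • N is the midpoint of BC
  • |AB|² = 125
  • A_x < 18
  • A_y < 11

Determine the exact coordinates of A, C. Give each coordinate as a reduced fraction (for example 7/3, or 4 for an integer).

1. A_x = 8  [A = 2·M−B = 2·(13, 17/2)−(18, 11)]
2. A_y = 6  [A = 2·M−B = 2·(13, 17/2)−(18, 11)]
   so A = (8, 6)
3. C_x = 1  [C = 2·N−B = 2·(19/2, 23/2)−(18, 11)]
4. C_y = 12  [C = 2·N−B = 2·(19/2, 23/2)−(18, 11)]
   so C = (1, 12)

A = (8, 6)
C = (1, 12)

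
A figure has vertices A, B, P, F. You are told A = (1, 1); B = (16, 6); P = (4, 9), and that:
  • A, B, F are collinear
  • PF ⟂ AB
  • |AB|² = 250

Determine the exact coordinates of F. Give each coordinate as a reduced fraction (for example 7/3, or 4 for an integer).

F = (61/10, 27/10)

1. F_x = 61/10  [[A, B, F are collinear ⇒ -5x+15y-10=0] ∩ [PF ⟂ AB ⇒ 15x+5y-105=0]]
2. F_y = 27/10  [[A, B, F are collinear ⇒ -5x+15y-10=0] ∩ [PF ⟂ AB ⇒ 15x+5y-105=0]]
   so F = (61/10, 27/10)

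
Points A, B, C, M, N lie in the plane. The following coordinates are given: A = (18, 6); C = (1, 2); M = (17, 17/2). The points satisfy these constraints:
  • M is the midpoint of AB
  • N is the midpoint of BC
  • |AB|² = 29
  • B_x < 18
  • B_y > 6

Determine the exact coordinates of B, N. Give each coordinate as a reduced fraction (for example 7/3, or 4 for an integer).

B = (16, 11)
N = (17/2, 13/2)

1. B_x = 16  [B = 2·M−A = 2·(17, 17/2)−(18, 6)]
2. B_y = 11  [B = 2·M−A = 2·(17, 17/2)−(18, 6)]
   so B = (16, 11)
3. N_x = 17/2  [2·N = B+C = (16, 11)+(1, 2)]
4. N_y = 13/2  [2·N = B+C = (16, 11)+(1, 2)]
   so N = (17/2, 13/2)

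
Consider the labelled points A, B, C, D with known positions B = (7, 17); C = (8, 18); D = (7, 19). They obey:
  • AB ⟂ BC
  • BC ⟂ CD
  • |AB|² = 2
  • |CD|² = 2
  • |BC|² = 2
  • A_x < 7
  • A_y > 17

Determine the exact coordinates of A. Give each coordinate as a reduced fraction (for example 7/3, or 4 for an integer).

A = (6, 18)

1. A_x = 6  [[AB ⟂ BC ⇒ -1x-1y+24=0] ∩ [|A−(7, 17)|²=2]]
2. A_y = 18  [[AB ⟂ BC ⇒ -1x-1y+24=0] ∩ [|A−(7, 17)|²=2]]
   so A = (6, 18)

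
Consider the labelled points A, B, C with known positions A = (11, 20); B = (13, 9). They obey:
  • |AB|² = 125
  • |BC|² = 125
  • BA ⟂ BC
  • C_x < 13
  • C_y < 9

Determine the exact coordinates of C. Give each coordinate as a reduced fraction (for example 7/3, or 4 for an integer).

1. C_x = 2  [[BA ⟂ BC ⇒ -2x+11y-73=0] ∩ [|C−(13, 9)|²=125]]
2. C_y = 7  [[BA ⟂ BC ⇒ -2x+11y-73=0] ∩ [|C−(13, 9)|²=125]]
   so C = (2, 7)

C = (2, 7)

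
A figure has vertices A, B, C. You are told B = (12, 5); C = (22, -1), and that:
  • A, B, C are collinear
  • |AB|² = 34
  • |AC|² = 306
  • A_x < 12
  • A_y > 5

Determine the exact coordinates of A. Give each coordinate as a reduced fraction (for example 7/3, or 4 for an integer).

A = (7, 8)

1. A_x = 7  [[A, B, C are collinear ⇒ 6x+10y-122=0] ∩ [|A−(12, 5)|²=34]]
2. A_y = 8  [[A, B, C are collinear ⇒ 6x+10y-122=0] ∩ [|A−(12, 5)|²=34]]
   so A = (7, 8)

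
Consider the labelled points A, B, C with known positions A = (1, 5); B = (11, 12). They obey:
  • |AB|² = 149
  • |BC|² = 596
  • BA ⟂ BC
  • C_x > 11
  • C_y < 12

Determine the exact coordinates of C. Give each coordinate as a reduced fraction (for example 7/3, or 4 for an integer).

1. C_x = 25  [[BA ⟂ BC ⇒ -10x-7y+194=0] ∩ [|C−(11, 12)|²=596]]
2. C_y = -8  [[BA ⟂ BC ⇒ -10x-7y+194=0] ∩ [|C−(11, 12)|²=596]]
   so C = (25, -8)

C = (25, -8)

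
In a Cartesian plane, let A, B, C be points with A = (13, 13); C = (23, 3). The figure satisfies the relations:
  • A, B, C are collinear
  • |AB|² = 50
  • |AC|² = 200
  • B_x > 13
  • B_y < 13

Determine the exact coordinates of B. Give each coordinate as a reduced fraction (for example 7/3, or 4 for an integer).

B = (18, 8)

1. B_x = 18  [[A, B, C are collinear ⇒ -10x-10y+260=0] ∩ [|B−(13, 13)|²=50]]
2. B_y = 8  [[A, B, C are collinear ⇒ -10x-10y+260=0] ∩ [|B−(13, 13)|²=50]]
   so B = (18, 8)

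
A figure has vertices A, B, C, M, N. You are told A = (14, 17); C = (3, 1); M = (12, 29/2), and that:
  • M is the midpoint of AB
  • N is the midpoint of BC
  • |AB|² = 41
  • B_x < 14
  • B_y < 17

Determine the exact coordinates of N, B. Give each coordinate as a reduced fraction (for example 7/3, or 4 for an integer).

1. B_x = 10  [B = 2·M−A = 2·(12, 29/2)−(14, 17)]
2. B_y = 12  [B = 2·M−A = 2·(12, 29/2)−(14, 17)]
   so B = (10, 12)
3. N_x = 13/2  [2·N = B+C = (10, 12)+(3, 1)]
4. N_y = 13/2  [2·N = B+C = (10, 12)+(3, 1)]
   so N = (13/2, 13/2)

N = (13/2, 13/2)
B = (10, 12)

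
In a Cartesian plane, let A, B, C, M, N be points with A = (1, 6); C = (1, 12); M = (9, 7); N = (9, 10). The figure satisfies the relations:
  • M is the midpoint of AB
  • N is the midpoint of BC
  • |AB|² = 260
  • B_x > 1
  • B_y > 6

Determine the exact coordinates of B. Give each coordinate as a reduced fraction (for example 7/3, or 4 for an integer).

1. B_x = 17  [B = 2·M−A = 2·(9, 7)−(1, 6)]
2. B_y = 8  [B = 2·M−A = 2·(9, 7)−(1, 6)]
   so B = (17, 8)

B = (17, 8)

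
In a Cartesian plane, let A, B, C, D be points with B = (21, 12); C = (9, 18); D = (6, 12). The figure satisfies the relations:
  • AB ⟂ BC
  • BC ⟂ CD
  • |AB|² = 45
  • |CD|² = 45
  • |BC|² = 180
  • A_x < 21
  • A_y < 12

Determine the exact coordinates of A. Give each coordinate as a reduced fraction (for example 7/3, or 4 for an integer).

A = (18, 6)

1. A_x = 18  [[AB ⟂ BC ⇒ 12x-6y-180=0] ∩ [|A−(21, 12)|²=45]]
2. A_y = 6  [[AB ⟂ BC ⇒ 12x-6y-180=0] ∩ [|A−(21, 12)|²=45]]
   so A = (18, 6)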